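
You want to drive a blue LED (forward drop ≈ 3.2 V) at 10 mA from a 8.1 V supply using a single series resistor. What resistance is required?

The resistor drops V_S − V_D = 8.1 − 3.2 = 4.9 V at 10 mA.
R = 4.9 V / 10 mA = 0.49 kΩ.

R ≈ 0.49 kΩ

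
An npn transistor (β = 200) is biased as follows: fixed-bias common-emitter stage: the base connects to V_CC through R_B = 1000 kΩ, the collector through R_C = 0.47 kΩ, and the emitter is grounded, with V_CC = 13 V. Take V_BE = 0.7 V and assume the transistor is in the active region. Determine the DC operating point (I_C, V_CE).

I_C ≈ 2.5 mA, V_CE ≈ 12 V

Base loop: V_CC = I_B·R_B + V_BE, so I_B = (13 − 0.7)/1000 kΩ = 0.0123 mA.
In the active region I_C = β·I_B = 200 × 0.0123 = 2.46 mA.
Collector loop: V_CE = V_CC − I_C·R_C = 13 − 2.46×0.47 = 11.8 V.
Since V_CE = 11.8 V > V_CE(sat) ≈ 0.2 V, the transistor is in the active region as assumed.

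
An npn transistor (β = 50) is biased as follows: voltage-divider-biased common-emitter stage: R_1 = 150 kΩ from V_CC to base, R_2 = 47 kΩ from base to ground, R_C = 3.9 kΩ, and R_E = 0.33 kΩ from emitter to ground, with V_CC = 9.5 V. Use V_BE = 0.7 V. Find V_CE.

Thevenize the base divider: V_Th = V_CC·R_2/(R_1+R_2) = 9.5×47/197 = 2.27 V, R_Th = R_1‖R_2 = 35.8 kΩ.
Base-emitter loop: V_Th = I_B·R_Th + V_BE + (β+1)I_B·R_E, so I_B = (2.27 − 0.7) / (35.8 + 51×0.33) = 0.0298 mA.
I_C = β·I_B = 50×0.0298 = 1.49 mA, and I_E = (β+1)I_B = 1.52 mA.
V_CE = V_CC − I_C·R_C − I_E·R_E = 9.5 − 1.49×3.9 − 1.52×0.33 = 3.19 V.
V_CE = 3.19 V > 0.2 V confirms active-region operation.

V_CE ≈ 3.2 V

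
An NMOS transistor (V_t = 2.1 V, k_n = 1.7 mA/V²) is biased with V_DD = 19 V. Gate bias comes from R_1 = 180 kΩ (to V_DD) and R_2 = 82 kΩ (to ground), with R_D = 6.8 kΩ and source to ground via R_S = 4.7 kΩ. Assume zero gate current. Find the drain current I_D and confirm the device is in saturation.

V_G = V_DD·R_2/(R_1+R_2) = 19×82/262 = 5.95 V.
Assume saturation: I_D = (k_n/2)(V_GS − V_t)² with V_GS = V_G − I_D·R_S = 5.95 − 4.7·I_D.
Substituting gives 18.8·I_D² − 31.7·I_D + 12.6 = 0, with roots I_D = 0.635 or 1.06 mA.
The root I_D = 1.06 mA gives V_GS = 0.986 V ≤ V_t, so take I_D = 0.635 mA.
Then V_GS = 2.96 V and V_DS = V_DD − I_D(R_D+R_S) = 19 − 0.635×11.5 = 11.7 V.
Saturation requires V_DS ≥ V_GS − V_t = 0.864 V; 11.7 ≥ 0.864 ✓.

I_D ≈ 0.63 mA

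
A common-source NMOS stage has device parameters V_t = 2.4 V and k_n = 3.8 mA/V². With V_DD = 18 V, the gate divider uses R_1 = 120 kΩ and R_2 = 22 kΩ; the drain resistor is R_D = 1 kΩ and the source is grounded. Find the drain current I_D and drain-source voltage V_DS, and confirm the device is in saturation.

I_D ≈ 0.29 mA, V_DS ≈ 18 V

V_G = V_DD·R_2/(R_1+R_2) = 18×22/142 = 2.79 V. With the source grounded, V_GS = V_G = 2.79 V.
Assume saturation: I_D = (k_n/2)(V_GS − V_t)² = (3.8/2)×(2.79 − 2.4)² = 1.9×0.389² = 0.287 mA.
V_DS = V_DD − I_D·R_D = 18 − 0.287×1 = 17.7 V.
Saturation requires V_DS ≥ V_GS − V_t = 0.389 V; 17.7 ≥ 0.389 ✓.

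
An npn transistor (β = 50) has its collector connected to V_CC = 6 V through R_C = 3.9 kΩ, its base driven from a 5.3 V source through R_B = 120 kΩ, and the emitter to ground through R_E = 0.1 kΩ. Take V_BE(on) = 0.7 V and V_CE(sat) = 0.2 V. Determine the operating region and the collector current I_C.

saturation; I_C ≈ 1.4 mA

Assume active: I_B = (5.3 − 0.7)/(120 + 51×0.1) = 0.0368 mA, I_C = β·I_B = 1.84 mA.
Then V_CE = 6 − 1.84×3.9 − 1.88×0.1 = -1.36 V < 0.2 V — the active assumption fails.
Re-solve with V_CE = 0.2 V. KCL at the emitter: V_E/R_E = (V_BB−0.7−V_E)/R_B + (V_CC−0.2−V_E)/R_C, giving V_E = 0.149 V.
I_C = (V_CC − 0.2 − V_E)/R_C = (5.8 − 0.149)/3.9 = 1.45 mA.
Check: I_B = (4.6 − 0.149)/120 = 0.0371 mA, and β·I_B = 1.85 mA > I_C, confirming saturation.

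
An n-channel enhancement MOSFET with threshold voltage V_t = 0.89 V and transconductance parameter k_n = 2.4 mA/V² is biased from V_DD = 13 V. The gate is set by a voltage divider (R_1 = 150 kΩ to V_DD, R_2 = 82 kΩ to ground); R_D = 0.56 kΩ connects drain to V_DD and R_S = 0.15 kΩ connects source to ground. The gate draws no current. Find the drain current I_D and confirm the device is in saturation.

V_G = V_DD·R_2/(R_1+R_2) = 13×82/232 = 4.59 V.
Assume saturation: I_D = (k_n/2)(V_GS − V_t)² with V_GS = V_G − I_D·R_S = 4.59 − 0.15·I_D.
Substituting gives 0.027·I_D² − 2.33·I_D + 16.5 = 0, with roots I_D = 7.75 or 78.7 mA.
The root I_D = 78.7 mA gives V_GS = -7.21 V ≤ V_t, so take I_D = 7.75 mA.
Then V_GS = 3.43 V and V_DS = V_DD − I_D(R_D+R_S) = 13 − 7.75×0.71 = 7.5 V.
Saturation requires V_DS ≥ V_GS − V_t = 2.54 V; 7.5 ≥ 2.54 ✓.

I_D ≈ 7.8 mA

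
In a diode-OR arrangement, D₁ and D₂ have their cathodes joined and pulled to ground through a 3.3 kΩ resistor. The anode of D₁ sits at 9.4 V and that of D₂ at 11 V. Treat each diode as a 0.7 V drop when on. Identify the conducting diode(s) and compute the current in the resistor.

Assume both conduct. Then node N would need to be at both 9.4−0.7 = 8.7 V and 11−0.7 = 10.3 V, which is impossible.
Assume only D₂ conducts: V_N = 11 − 0.7 = 10.3 V, so I_R = 10.3/3.3 = 3.12 mA.
Check D₁: its anode-to-cathode voltage is 9.4 − 10.3 = -0.9 V < 0.7 V, so it is off. The assumption is consistent.

Only D₂ conducts; I_R ≈ 3.1 mA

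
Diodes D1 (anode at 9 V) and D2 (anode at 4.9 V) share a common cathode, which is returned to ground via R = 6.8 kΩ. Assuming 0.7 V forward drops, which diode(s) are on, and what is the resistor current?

Assume both conduct. Then node N would need to be at both 9−0.7 = 8.3 V and 4.9−0.7 = 4.2 V, which is impossible.
Assume only D1 conducts: V_N = 9 − 0.7 = 8.3 V, so I_R = 8.3/6.8 = 1.22 mA.
Check D2: its anode-to-cathode voltage is 4.9 − 8.3 = -3.4 V < 0.7 V, so it is off. The assumption is consistent.

Only D1 conducts; I_R ≈ 1.2 mA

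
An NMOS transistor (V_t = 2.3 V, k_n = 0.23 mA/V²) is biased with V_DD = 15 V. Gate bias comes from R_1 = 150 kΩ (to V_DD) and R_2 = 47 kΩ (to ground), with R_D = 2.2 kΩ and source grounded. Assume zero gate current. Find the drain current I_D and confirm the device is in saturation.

I_D ≈ 0.19 mA

V_G = V_DD·R_2/(R_1+R_2) = 15×47/197 = 3.58 V. With the source grounded, V_GS = V_G = 3.58 V.
Assume saturation: I_D = (k_n/2)(V_GS − V_t)² = (0.23/2)×(3.58 − 2.3)² = 0.115×1.28² = 0.188 mA.
V_DS = V_DD − I_D·R_D = 15 − 0.188×2.2 = 14.6 V.
Saturation requires V_DS ≥ V_GS − V_t = 1.28 V; 14.6 ≥ 1.28 ✓.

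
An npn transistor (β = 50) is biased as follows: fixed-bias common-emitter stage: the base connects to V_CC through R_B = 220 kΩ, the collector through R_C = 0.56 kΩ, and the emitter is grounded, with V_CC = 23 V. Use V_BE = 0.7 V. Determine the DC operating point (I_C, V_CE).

I_C ≈ 5.1 mA, V_CE ≈ 20 V

Base loop: V_CC = I_B·R_B + V_BE, so I_B = (23 − 0.7)/220 kΩ = 0.101 mA.
In the active region I_C = β·I_B = 50 × 0.101 = 5.07 mA.
Collector loop: V_CE = V_CC − I_C·R_C = 23 − 5.07×0.56 = 20.2 V.
Since V_CE = 20.2 V > V_CE(sat) ≈ 0.2 V, the transistor is in the active region as assumed.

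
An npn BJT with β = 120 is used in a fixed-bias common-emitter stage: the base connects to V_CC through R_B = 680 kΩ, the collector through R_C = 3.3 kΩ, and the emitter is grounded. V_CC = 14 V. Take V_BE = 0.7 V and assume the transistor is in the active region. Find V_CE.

Base loop: V_CC = I_B·R_B + V_BE, so I_B = (14 − 0.7)/680 kΩ = 0.0196 mA.
In the active region I_C = β·I_B = 120 × 0.0196 = 2.35 mA.
Collector loop: V_CE = V_CC − I_C·R_C = 14 − 2.35×3.3 = 6.25 V.
Since V_CE = 6.25 V > V_CE(sat) ≈ 0.2 V, the transistor is in the active region as assumed.

V_CE ≈ 6.3 V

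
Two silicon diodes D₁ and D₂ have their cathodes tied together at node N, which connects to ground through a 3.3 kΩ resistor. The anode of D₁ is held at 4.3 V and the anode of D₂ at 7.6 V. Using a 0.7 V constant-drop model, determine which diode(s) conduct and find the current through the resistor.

Assume both conduct. Then node N would need to be at both 4.3−0.7 = 3.6 V and 7.6−0.7 = 6.9 V, which is impossible.
Assume only D₂ conducts: V_N = 7.6 − 0.7 = 6.9 V, so I_R = 6.9/3.3 = 2.09 mA.
Check D₁: its anode-to-cathode voltage is 4.3 − 6.9 = -2.6 V < 0.7 V, so it is off. The assumption is consistent.

Only D₂ conducts; I_R ≈ 2.1 mA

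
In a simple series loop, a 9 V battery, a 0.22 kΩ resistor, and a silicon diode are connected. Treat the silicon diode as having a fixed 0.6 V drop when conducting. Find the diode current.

KVL around the loop: 9 = V_D + I·R = 0.6 + I × 0.22 kΩ.
So I = (9 − 0.6) / 0.22 kΩ = 8.4 / 0.22 = 38.2 mA.

I ≈ 38 mA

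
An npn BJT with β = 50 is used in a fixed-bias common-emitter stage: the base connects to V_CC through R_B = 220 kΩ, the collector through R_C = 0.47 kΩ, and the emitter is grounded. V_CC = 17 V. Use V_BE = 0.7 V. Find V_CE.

Base loop: V_CC = I_B·R_B + V_BE, so I_B = (17 − 0.7)/220 kΩ = 0.0741 mA.
In the active region I_C = β·I_B = 50 × 0.0741 = 3.7 mA.
Collector loop: V_CE = V_CC − I_C·R_C = 17 − 3.7×0.47 = 15.3 V.
Since V_CE = 15.3 V > V_CE(sat) ≈ 0.2 V, the transistor is in the active region as assumed.

V_CE ≈ 15 V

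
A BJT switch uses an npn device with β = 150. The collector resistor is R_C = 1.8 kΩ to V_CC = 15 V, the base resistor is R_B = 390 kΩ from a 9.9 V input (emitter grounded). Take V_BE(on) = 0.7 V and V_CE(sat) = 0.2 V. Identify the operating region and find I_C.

active; I_C ≈ 3.5 mA

Assume active. Base-emitter loop: I_B = (V_BB − V_BE)/R_B = (9.9 − 0.7)/390 = 0.0236 mA.
I_C = β·I_B = 150×0.0236 = 3.54 mA.
V_CE = V_CC − I_C·R_C = 15 − 3.54×1.8 = 8.63 V > V_CE(sat), so the active-region assumption holds.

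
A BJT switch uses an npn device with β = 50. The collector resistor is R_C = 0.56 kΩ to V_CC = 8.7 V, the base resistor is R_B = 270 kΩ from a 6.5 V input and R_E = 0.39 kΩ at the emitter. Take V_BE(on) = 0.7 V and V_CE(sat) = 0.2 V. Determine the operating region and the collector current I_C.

Assume active. Base-emitter loop: I_B = (V_BB − V_BE)/(R_B + (β+1)R_E) = (6.5 − 0.7)/(270 + 51×0.39) = 0.02 mA.
I_C = β·I_B = 50×0.02 = 1 mA.
V_CE = V_CC − I_C·R_C − I_E·R_E = 8.7 − 1×0.56 − 1.02×0.39 = 7.74 V > V_CE(sat), so the active-region assumption holds.

active; I_C ≈ 1 mA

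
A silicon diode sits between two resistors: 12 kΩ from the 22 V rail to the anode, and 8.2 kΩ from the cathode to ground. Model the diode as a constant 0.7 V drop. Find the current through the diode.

I ≈ 1.1 mA

The two resistors are in series with the diode, so KVL gives 22 = I·12 + 0.7 + I·8.2.
I = (22 − 0.7) / (12 + 8.2) kΩ = 21.3 / 20.2 = 1.05 mA.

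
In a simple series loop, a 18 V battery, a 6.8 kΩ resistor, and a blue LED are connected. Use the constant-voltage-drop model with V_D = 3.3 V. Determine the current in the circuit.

I ≈ 2.2 mA

KVL around the loop: 18 = V_D + I·R = 3.3 + I × 6.8 kΩ.
So I = (18 − 3.3) / 6.8 kΩ = 14.7 / 6.8 = 2.16 mA.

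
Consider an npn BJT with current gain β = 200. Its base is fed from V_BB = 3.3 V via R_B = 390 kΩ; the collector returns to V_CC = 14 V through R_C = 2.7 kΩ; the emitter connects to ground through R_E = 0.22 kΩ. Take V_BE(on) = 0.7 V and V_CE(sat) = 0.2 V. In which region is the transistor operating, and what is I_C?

active; I_C ≈ 1.2 mA

Assume active. Base-emitter loop: I_B = (V_BB − V_BE)/(R_B + (β+1)R_E) = (3.3 − 0.7)/(390 + 201×0.22) = 0.00599 mA.
I_C = β·I_B = 200×0.00599 = 1.2 mA.
V_CE = V_CC − I_C·R_C − I_E·R_E = 14 − 1.2×2.7 − 1.2×0.22 = 10.5 V > V_CE(sat), so the active-region assumption holds.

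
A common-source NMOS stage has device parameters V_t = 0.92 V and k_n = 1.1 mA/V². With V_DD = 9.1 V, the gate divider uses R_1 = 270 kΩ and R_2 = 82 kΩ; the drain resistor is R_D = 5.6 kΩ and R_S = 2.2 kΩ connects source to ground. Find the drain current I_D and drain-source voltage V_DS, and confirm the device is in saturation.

I_D ≈ 0.24 mA, V_DS ≈ 7.2 V

V_G = V_DD·R_2/(R_1+R_2) = 9.1×82/352 = 2.12 V.
Assume saturation: I_D = (k_n/2)(V_GS − V_t)² with V_GS = V_G − I_D·R_S = 2.12 − 2.2·I_D.
Substituting gives 2.66·I_D² − 3.9·I_D + 0.792 = 0, with roots I_D = 0.243 or 1.22 mA.
The root I_D = 1.22 mA gives V_GS = -0.571 V ≤ V_t, so take I_D = 0.243 mA.
Then V_GS = 1.58 V and V_DS = V_DD − I_D(R_D+R_S) = 9.1 − 0.243×7.8 = 7.2 V.
Saturation requires V_DS ≥ V_GS − V_t = 0.665 V; 7.2 ≥ 0.665 ✓.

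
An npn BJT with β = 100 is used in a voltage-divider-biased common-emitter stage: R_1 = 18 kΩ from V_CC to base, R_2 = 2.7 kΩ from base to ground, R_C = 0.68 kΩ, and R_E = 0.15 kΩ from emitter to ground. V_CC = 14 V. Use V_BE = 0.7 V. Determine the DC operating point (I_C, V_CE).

Thevenize the base divider: V_Th = V_CC·R_2/(R_1+R_2) = 14×2.7/20.7 = 1.83 V, R_Th = R_1‖R_2 = 2.35 kΩ.
Base-emitter loop: V_Th = I_B·R_Th + V_BE + (β+1)I_B·R_E, so I_B = (1.83 − 0.7) / (2.35 + 101×0.15) = 0.0644 mA.
I_C = β·I_B = 100×0.0644 = 6.44 mA, and I_E = (β+1)I_B = 6.5 mA.
V_CE = V_CC − I_C·R_C − I_E·R_E = 14 − 6.44×0.68 − 6.5×0.15 = 8.65 V.
V_CE = 8.65 V > 0.2 V confirms active-region operation.

I_C ≈ 6.4 mA, V_CE ≈ 8.6 V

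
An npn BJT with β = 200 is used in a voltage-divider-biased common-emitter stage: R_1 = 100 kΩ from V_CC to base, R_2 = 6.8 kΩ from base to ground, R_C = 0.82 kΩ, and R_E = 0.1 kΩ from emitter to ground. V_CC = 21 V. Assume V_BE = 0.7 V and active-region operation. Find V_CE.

Thevenize the base divider: V_Th = V_CC·R_2/(R_1+R_2) = 21×6.8/107 = 1.34 V, R_Th = R_1‖R_2 = 6.37 kΩ.
Base-emitter loop: V_Th = I_B·R_Th + V_BE + (β+1)I_B·R_E, so I_B = (1.34 − 0.7) / (6.37 + 201×0.1) = 0.0241 mA.
I_C = β·I_B = 200×0.0241 = 4.81 mA, and I_E = (β+1)I_B = 4.84 mA.
V_CE = V_CC − I_C·R_C − I_E·R_E = 21 − 4.81×0.82 − 4.84×0.1 = 16.6 V.
V_CE = 16.6 V > 0.2 V confirms active-region operation.

V_CE ≈ 17 V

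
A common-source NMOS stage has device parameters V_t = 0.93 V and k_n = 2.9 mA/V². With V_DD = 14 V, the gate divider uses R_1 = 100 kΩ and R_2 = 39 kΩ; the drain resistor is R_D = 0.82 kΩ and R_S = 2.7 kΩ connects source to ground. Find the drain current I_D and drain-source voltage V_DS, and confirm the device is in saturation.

I_D ≈ 0.83 mA, V_DS ≈ 11 V

V_G = V_DD·R_2/(R_1+R_2) = 14×39/139 = 3.93 V.
Assume saturation: I_D = (k_n/2)(V_GS − V_t)² with V_GS = V_G − I_D·R_S = 3.93 − 2.7·I_D.
Substituting gives 10.6·I_D² − 24.5·I_D + 13 = 0, with roots I_D = 0.83 or 1.49 mA.
The root I_D = 1.49 mA gives V_GS = -0.0821 V ≤ V_t, so take I_D = 0.83 mA.
Then V_GS = 1.69 V and V_DS = V_DD − I_D(R_D+R_S) = 14 − 0.83×3.52 = 11.1 V.
Saturation requires V_DS ≥ V_GS − V_t = 0.757 V; 11.1 ≥ 0.757 ✓.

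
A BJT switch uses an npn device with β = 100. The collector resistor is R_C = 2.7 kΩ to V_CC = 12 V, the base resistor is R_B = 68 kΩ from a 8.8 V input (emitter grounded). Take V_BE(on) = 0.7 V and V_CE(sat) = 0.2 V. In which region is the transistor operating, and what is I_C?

saturation; I_C ≈ 4.4 mA

Assume active: I_B = (8.8 − 0.7)/68 = 0.119 mA, giving I_C = β·I_B = 11.9 mA.
But then V_CE = 12 − 11.9×2.7 = -20.2 V < V_CE(sat) = 0.2 V — impossible in the active region.
So the transistor is saturated. With V_CE = 0.2 V, I_C = (V_CC − 0.2)/R_C = 11.8/2.7 = 4.37 mA.
Check: β·I_B = 11.9 mA > I_C = 4.37 mA, confirming saturation.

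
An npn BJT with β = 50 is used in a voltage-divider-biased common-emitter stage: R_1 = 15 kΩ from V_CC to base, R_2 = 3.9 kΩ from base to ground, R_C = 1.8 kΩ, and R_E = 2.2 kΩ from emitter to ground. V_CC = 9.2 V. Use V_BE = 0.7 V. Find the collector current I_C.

Thevenize the base divider: V_Th = V_CC·R_2/(R_1+R_2) = 9.2×3.9/18.9 = 1.9 V, R_Th = R_1‖R_2 = 3.1 kΩ.
Base-emitter loop: V_Th = I_B·R_Th + V_BE + (β+1)I_B·R_E, so I_B = (1.9 − 0.7) / (3.1 + 51×2.2) = 0.0104 mA.
I_C = β·I_B = 50×0.0104 = 0.52 mA, and I_E = (β+1)I_B = 0.53 mA.
V_CE = V_CC − I_C·R_C − I_E·R_E = 9.2 − 0.52×1.8 − 0.53×2.2 = 7.1 V.
V_CE = 7.1 V > 0.2 V confirms active-region operation.

I_C ≈ 0.52 mA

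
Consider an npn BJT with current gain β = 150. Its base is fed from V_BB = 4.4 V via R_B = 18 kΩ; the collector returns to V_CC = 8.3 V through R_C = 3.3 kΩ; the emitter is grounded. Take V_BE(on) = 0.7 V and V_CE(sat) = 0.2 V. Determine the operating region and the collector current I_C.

Assume active: I_B = (4.4 − 0.7)/18 = 0.206 mA, giving I_C = β·I_B = 30.8 mA.
But then V_CE = 8.3 − 30.8×3.3 = -93.5 V < V_CE(sat) = 0.2 V — impossible in the active region.
So the transistor is saturated. With V_CE = 0.2 V, I_C = (V_CC − 0.2)/R_C = 8.1/3.3 = 2.45 mA.
Check: β·I_B = 30.8 mA > I_C = 2.45 mA, confirming saturation.

saturation; I_C ≈ 2.5 mA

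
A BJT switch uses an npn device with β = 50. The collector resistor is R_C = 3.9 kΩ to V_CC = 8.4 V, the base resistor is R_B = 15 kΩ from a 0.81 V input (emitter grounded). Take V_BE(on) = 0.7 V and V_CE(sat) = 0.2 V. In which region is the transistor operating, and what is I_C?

Assume active. Base-emitter loop: I_B = (V_BB − V_BE)/R_B = (0.81 − 0.7)/15 = 0.00733 mA.
I_C = β·I_B = 50×0.00733 = 0.367 mA.
V_CE = V_CC − I_C·R_C = 8.4 − 0.367×3.9 = 6.97 V > V_CE(sat), so the active-region assumption holds.

active; I_C ≈ 0.37 mA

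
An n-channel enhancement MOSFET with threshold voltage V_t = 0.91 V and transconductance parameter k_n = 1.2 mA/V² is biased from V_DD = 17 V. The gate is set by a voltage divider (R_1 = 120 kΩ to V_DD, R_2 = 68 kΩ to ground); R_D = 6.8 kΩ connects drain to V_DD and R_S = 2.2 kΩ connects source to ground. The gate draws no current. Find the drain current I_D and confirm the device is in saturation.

I_D ≈ 1.6 mA

V_G = V_DD·R_2/(R_1+R_2) = 17×68/188 = 6.15 V.
Assume saturation: I_D = (k_n/2)(V_GS − V_t)² with V_GS = V_G − I_D·R_S = 6.15 − 2.2·I_D.
Substituting gives 2.9·I_D² − 14.8·I_D + 16.5 = 0, with roots I_D = 1.63 or 3.48 mA.
The root I_D = 3.48 mA gives V_GS = -1.5 V ≤ V_t, so take I_D = 1.63 mA.
Then V_GS = 2.56 V and V_DS = V_DD − I_D(R_D+R_S) = 17 − 1.63×9 = 2.31 V.
Saturation requires V_DS ≥ V_GS − V_t = 1.65 V; 2.31 ≥ 1.65 ✓.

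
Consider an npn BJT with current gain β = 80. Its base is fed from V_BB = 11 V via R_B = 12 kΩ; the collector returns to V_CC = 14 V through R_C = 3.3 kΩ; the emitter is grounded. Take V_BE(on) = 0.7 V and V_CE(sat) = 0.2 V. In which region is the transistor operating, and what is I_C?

saturation; I_C ≈ 4.2 mA

Assume active: I_B = (11 − 0.7)/12 = 0.858 mA, giving I_C = β·I_B = 68.7 mA.
But then V_CE = 14 − 68.7×3.3 = -213 V < V_CE(sat) = 0.2 V — impossible in the active region.
So the transistor is saturated. With V_CE = 0.2 V, I_C = (V_CC − 0.2)/R_C = 13.8/3.3 = 4.18 mA.
Check: β·I_B = 68.7 mA > I_C = 4.18 mA, confirming saturation.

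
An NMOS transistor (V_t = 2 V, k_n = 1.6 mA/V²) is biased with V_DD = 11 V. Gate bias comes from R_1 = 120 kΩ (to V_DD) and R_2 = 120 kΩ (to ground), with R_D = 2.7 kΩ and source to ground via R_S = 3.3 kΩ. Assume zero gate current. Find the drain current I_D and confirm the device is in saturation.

I_D ≈ 0.76 mA

V_G = V_DD·R_2/(R_1+R_2) = 11×120/240 = 5.5 V.
Assume saturation: I_D = (k_n/2)(V_GS − V_t)² with V_GS = V_G − I_D·R_S = 5.5 − 3.3·I_D.
Substituting gives 8.71·I_D² − 19.5·I_D + 9.8 = 0, with roots I_D = 0.764 or 1.47 mA.
The root I_D = 1.47 mA gives V_GS = 0.644 V ≤ V_t, so take I_D = 0.764 mA.
Then V_GS = 2.98 V and V_DS = V_DD − I_D(R_D+R_S) = 11 − 0.764×6 = 6.41 V.
Saturation requires V_DS ≥ V_GS − V_t = 0.977 V; 6.41 ≥ 0.977 ✓.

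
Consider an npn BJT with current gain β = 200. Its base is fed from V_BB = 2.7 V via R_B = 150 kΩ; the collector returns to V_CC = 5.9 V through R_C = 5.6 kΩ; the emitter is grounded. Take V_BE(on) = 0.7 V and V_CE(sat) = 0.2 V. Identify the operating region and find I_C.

saturation; I_C ≈ 1 mA

Assume active: I_B = (2.7 − 0.7)/150 = 0.0133 mA, giving I_C = β·I_B = 2.67 mA.
But then V_CE = 5.9 − 2.67×5.6 = -9.03 V < V_CE(sat) = 0.2 V — impossible in the active region.
So the transistor is saturated. With V_CE = 0.2 V, I_C = (V_CC − 0.2)/R_C = 5.7/5.6 = 1.02 mA.
Check: β·I_B = 2.67 mA > I_C = 1.02 mA, confirming saturation.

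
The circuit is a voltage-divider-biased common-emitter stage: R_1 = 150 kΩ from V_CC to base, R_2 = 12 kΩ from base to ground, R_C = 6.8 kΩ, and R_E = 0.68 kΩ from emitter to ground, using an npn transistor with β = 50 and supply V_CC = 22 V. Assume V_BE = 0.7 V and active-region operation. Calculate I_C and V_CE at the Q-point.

Thevenize the base divider: V_Th = V_CC·R_2/(R_1+R_2) = 22×12/162 = 1.63 V, R_Th = R_1‖R_2 = 11.1 kΩ.
Base-emitter loop: V_Th = I_B·R_Th + V_BE + (β+1)I_B·R_E, so I_B = (1.63 − 0.7) / (11.1 + 51×0.68) = 0.0203 mA.
I_C = β·I_B = 50×0.0203 = 1.02 mA, and I_E = (β+1)I_B = 1.04 mA.
V_CE = V_CC − I_C·R_C − I_E·R_E = 22 − 1.02×6.8 − 1.04×0.68 = 14.4 V.
V_CE = 14.4 V > 0.2 V confirms active-region operation.

I_C ≈ 1 mA, V_CE ≈ 14 V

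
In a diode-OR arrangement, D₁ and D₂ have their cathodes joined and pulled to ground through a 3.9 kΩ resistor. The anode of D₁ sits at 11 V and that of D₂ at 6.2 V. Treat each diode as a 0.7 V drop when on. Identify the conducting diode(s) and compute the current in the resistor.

Assume both conduct. Then node N would need to be at both 11−0.7 = 10.3 V and 6.2−0.7 = 5.5 V, which is impossible.
Assume only D₁ conducts: V_N = 11 − 0.7 = 10.3 V, so I_R = 10.3/3.9 = 2.64 mA.
Check D₂: its anode-to-cathode voltage is 6.2 − 10.3 = -4.1 V < 0.7 V, so it is off. The assumption is consistent.

Only D₁ conducts; I_R ≈ 2.6 mA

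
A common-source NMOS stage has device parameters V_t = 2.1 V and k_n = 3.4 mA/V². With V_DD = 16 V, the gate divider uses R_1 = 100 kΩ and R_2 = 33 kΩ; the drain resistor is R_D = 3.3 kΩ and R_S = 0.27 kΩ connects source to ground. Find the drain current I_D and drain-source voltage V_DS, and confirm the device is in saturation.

I_D ≈ 2.5 mA, V_DS ≈ 7.2 V

V_G = V_DD·R_2/(R_1+R_2) = 16×33/133 = 3.97 V.
Assume saturation: I_D = (k_n/2)(V_GS − V_t)² with V_GS = V_G − I_D·R_S = 3.97 − 0.27·I_D.
Substituting gives 0.124·I_D² − 2.72·I_D + 5.94 = 0, with roots I_D = 2.47 or 19.5 mA.
The root I_D = 19.5 mA gives V_GS = -1.28 V ≤ V_t, so take I_D = 2.47 mA.
Then V_GS = 3.3 V and V_DS = V_DD − I_D(R_D+R_S) = 16 − 2.47×3.57 = 7.2 V.
Saturation requires V_DS ≥ V_GS − V_t = 1.2 V; 7.2 ≥ 1.2 ✓.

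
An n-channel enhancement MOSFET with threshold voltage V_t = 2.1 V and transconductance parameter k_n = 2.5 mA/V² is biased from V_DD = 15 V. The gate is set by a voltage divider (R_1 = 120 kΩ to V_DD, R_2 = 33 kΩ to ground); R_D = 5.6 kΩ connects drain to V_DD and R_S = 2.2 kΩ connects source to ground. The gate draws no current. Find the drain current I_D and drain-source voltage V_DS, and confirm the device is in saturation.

V_G = V_DD·R_2/(R_1+R_2) = 15×33/153 = 3.24 V.
Assume saturation: I_D = (k_n/2)(V_GS − V_t)² with V_GS = V_G − I_D·R_S = 3.24 − 2.2·I_D.
Substituting gives 6.05·I_D² − 7.24·I_D + 1.61 = 0, with roots I_D = 0.295 or 0.902 mA.
The root I_D = 0.902 mA gives V_GS = 1.25 V ≤ V_t, so take I_D = 0.295 mA.
Then V_GS = 2.59 V and V_DS = V_DD − I_D(R_D+R_S) = 15 − 0.295×7.8 = 12.7 V.
Saturation requires V_DS ≥ V_GS − V_t = 0.486 V; 12.7 ≥ 0.486 ✓.

I_D ≈ 0.3 mA, V_DS ≈ 13 V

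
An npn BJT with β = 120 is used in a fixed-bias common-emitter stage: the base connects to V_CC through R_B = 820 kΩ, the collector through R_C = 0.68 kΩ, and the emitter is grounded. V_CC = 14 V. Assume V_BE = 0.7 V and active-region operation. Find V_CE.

Base loop: V_CC = I_B·R_B + V_BE, so I_B = (14 − 0.7)/820 kΩ = 0.0162 mA.
In the active region I_C = β·I_B = 120 × 0.0162 = 1.95 mA.
Collector loop: V_CE = V_CC − I_C·R_C = 14 − 1.95×0.68 = 12.7 V.
Since V_CE = 12.7 V > V_CE(sat) ≈ 0.2 V, the transistor is in the active region as assumed.

V_CE ≈ 13 V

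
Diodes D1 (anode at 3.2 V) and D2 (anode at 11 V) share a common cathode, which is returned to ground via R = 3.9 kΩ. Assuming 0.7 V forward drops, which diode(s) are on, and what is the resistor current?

Assume both conduct. Then node N would need to be at both 3.2−0.7 = 2.5 V and 11−0.7 = 10.3 V, which is impossible.
Assume only D2 conducts: V_N = 11 − 0.7 = 10.3 V, so I_R = 10.3/3.9 = 2.64 mA.
Check D1: its anode-to-cathode voltage is 3.2 − 10.3 = -7.1 V < 0.7 V, so it is off. The assumption is consistent.

Only D2 conducts; I_R ≈ 2.6 mA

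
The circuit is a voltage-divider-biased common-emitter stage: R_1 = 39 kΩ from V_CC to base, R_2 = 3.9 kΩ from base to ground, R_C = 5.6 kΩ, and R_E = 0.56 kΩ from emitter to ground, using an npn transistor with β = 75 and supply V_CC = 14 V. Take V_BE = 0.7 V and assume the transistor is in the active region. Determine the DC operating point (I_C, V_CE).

I_C ≈ 0.93 mA, V_CE ≈ 8.3 V

Thevenize the base divider: V_Th = V_CC·R_2/(R_1+R_2) = 14×3.9/42.9 = 1.27 V, R_Th = R_1‖R_2 = 3.55 kΩ.
Base-emitter loop: V_Th = I_B·R_Th + V_BE + (β+1)I_B·R_E, so I_B = (1.27 − 0.7) / (3.55 + 76×0.56) = 0.0124 mA.
I_C = β·I_B = 75×0.0124 = 0.932 mA, and I_E = (β+1)I_B = 0.944 mA.
V_CE = V_CC − I_C·R_C − I_E·R_E = 14 − 0.932×5.6 − 0.944×0.56 = 8.25 V.
V_CE = 8.25 V > 0.2 V confirms active-region operation.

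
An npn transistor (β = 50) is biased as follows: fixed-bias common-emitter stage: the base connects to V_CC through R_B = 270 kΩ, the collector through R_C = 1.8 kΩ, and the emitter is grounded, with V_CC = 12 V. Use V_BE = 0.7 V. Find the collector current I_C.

Base loop: V_CC = I_B·R_B + V_BE, so I_B = (12 − 0.7)/270 kΩ = 0.0419 mA.
In the active region I_C = β·I_B = 50 × 0.0419 = 2.09 mA.
Collector loop: V_CE = V_CC − I_C·R_C = 12 − 2.09×1.8 = 8.23 V.
Since V_CE = 8.23 V > V_CE(sat) ≈ 0.2 V, the transistor is in the active region as assumed.

I_C ≈ 2.1 mA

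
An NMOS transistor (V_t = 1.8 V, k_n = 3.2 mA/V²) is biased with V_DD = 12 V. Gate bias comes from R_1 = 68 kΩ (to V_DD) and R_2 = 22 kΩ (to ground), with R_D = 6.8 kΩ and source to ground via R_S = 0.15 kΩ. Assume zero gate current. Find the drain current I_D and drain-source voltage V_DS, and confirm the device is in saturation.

V_G = V_DD·R_2/(R_1+R_2) = 12×22/90 = 2.93 V.
Assume saturation: I_D = (k_n/2)(V_GS − V_t)² with V_GS = V_G − I_D·R_S = 2.93 − 0.15·I_D.
Substituting gives 0.036·I_D² − 1.54·I_D + 2.06 = 0, with roots I_D = 1.38 or 41.5 mA.
The root I_D = 41.5 mA gives V_GS = -3.29 V ≤ V_t, so take I_D = 1.38 mA.
Then V_GS = 2.73 V and V_DS = V_DD − I_D(R_D+R_S) = 12 − 1.38×6.95 = 2.44 V.
Saturation requires V_DS ≥ V_GS − V_t = 0.927 V; 2.44 ≥ 0.927 ✓.

I_D ≈ 1.4 mA, V_DS ≈ 2.4 V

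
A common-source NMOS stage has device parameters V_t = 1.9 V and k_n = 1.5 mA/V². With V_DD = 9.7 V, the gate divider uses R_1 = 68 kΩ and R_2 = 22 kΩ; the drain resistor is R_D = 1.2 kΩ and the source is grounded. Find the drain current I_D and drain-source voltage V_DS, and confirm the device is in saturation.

V_G = V_DD·R_2/(R_1+R_2) = 9.7×22/90 = 2.37 V. With the source grounded, V_GS = V_G = 2.37 V.
Assume saturation: I_D = (k_n/2)(V_GS − V_t)² = (1.5/2)×(2.37 − 1.9)² = 0.75×0.471² = 0.166 mA.
V_DS = V_DD − I_D·R_D = 9.7 − 0.166×1.2 = 9.5 V.
Saturation requires V_DS ≥ V_GS − V_t = 0.471 V; 9.5 ≥ 0.471 ✓.

I_D ≈ 0.17 mA, V_DS ≈ 9.5 V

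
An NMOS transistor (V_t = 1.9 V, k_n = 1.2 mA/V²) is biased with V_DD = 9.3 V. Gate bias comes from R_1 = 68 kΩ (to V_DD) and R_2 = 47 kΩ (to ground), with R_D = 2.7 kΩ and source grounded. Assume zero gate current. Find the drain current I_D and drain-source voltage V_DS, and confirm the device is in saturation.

V_G = V_DD·R_2/(R_1+R_2) = 9.3×47/115 = 3.8 V. With the source grounded, V_GS = V_G = 3.8 V.
Assume saturation: I_D = (k_n/2)(V_GS − V_t)² = (1.2/2)×(3.8 − 1.9)² = 0.6×1.9² = 2.17 mA.
V_DS = V_DD − I_D·R_D = 9.3 − 2.17×2.7 = 3.45 V.
Saturation requires V_DS ≥ V_GS − V_t = 1.9 V; 3.45 ≥ 1.9 ✓.

I_D ≈ 2.2 mA, V_DS ≈ 3.4 V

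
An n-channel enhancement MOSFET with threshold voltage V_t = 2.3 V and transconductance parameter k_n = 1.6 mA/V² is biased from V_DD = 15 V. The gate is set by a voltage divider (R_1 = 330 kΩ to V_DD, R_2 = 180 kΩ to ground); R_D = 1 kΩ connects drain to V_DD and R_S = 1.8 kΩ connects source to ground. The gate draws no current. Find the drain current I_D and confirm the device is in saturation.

I_D ≈ 1 mA

V_G = V_DD·R_2/(R_1+R_2) = 15×180/510 = 5.29 V.
Assume saturation: I_D = (k_n/2)(V_GS − V_t)² with V_GS = V_G − I_D·R_S = 5.29 − 1.8·I_D.
Substituting gives 2.59·I_D² − 9.62·I_D + 7.17 = 0, with roots I_D = 1.03 or 2.68 mA.
The root I_D = 2.68 mA gives V_GS = 0.47 V ≤ V_t, so take I_D = 1.03 mA.
Then V_GS = 3.44 V and V_DS = V_DD − I_D(R_D+R_S) = 15 − 1.03×2.8 = 12.1 V.
Saturation requires V_DS ≥ V_GS − V_t = 1.14 V; 12.1 ≥ 1.14 ✓.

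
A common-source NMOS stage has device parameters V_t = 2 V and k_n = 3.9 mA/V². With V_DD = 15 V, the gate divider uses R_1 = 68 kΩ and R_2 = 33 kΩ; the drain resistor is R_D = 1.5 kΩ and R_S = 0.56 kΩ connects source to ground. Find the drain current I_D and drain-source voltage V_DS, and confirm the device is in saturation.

V_G = V_DD·R_2/(R_1+R_2) = 15×33/101 = 4.9 V.
Assume saturation: I_D = (k_n/2)(V_GS − V_t)² with V_GS = V_G − I_D·R_S = 4.9 − 0.56·I_D.
Substituting gives 0.612·I_D² − 7.34·I_D + 16.4 = 0, with roots I_D = 2.97 or 9.02 mA.
The root I_D = 9.02 mA gives V_GS = -0.151 V ≤ V_t, so take I_D = 2.97 mA.
Then V_GS = 3.24 V and V_DS = V_DD − I_D(R_D+R_S) = 15 − 2.97×2.06 = 8.87 V.
Saturation requires V_DS ≥ V_GS − V_t = 1.24 V; 8.87 ≥ 1.24 ✓.

I_D ≈ 3 mA, V_DS ≈ 8.9 V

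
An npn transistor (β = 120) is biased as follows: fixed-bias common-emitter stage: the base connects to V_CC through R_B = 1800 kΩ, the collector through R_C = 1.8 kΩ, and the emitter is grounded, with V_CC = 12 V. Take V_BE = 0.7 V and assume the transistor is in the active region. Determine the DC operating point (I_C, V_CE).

Base loop: V_CC = I_B·R_B + V_BE, so I_B = (12 − 0.7)/1800 kΩ = 0.00628 mA.
In the active region I_C = β·I_B = 120 × 0.00628 = 0.753 mA.
Collector loop: V_CE = V_CC − I_C·R_C = 12 − 0.753×1.8 = 10.6 V.
Since V_CE = 10.6 V > V_CE(sat) ≈ 0.2 V, the transistor is in the active region as assumed.

I_C ≈ 0.75 mA, V_CE ≈ 11 V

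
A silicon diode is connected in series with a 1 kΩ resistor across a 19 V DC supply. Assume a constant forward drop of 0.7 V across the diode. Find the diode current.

I ≈ 18 mA

KVL around the loop: 19 = V_D + I·R = 0.7 + I × 1 kΩ.
So I = (19 − 0.7) / 1 kΩ = 18.3 / 1 = 18.3 mA.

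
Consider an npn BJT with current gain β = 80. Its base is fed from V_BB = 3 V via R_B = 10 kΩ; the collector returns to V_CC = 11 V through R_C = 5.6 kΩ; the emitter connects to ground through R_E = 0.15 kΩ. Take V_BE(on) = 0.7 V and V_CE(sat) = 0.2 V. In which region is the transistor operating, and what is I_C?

Assume active: I_B = (3 − 0.7)/(10 + 81×0.15) = 0.104 mA, I_C = β·I_B = 8.31 mA.
Then V_CE = 11 − 8.31×5.6 − 8.41×0.15 = -36.8 V < 0.2 V — the active assumption fails.
Re-solve with V_CE = 0.2 V. KCL at the emitter: V_E/R_E = (V_BB−0.7−V_E)/R_B + (V_CC−0.2−V_E)/R_C, giving V_E = 0.311 V.
I_C = (V_CC − 0.2 − V_E)/R_C = (10.8 − 0.311)/5.6 = 1.87 mA.
Check: I_B = (2.3 − 0.311)/10 = 0.199 mA, and β·I_B = 15.9 mA > I_C, confirming saturation.

saturation; I_C ≈ 1.9 mA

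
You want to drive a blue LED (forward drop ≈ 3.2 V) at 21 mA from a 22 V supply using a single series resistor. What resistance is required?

The resistor drops V_S − V_D = 22 − 3.2 = 18.8 V at 21 mA.
R = 18.8 V / 21 mA = 0.895 kΩ.

R ≈ 0.9 kΩ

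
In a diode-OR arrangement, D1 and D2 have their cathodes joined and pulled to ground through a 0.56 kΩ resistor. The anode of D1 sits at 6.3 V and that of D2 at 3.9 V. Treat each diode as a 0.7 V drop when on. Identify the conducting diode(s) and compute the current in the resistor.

Only D1 conducts; I_R ≈ 10 mA

Assume both conduct. Then node N would need to be at both 6.3−0.7 = 5.6 V and 3.9−0.7 = 3.2 V, which is impossible.
Assume only D1 conducts: V_N = 6.3 − 0.7 = 5.6 V, so I_R = 5.6/0.56 = 10 mA.
Check D2: its anode-to-cathode voltage is 3.9 − 5.6 = -1.7 V < 0.7 V, so it is off. The assumption is consistent.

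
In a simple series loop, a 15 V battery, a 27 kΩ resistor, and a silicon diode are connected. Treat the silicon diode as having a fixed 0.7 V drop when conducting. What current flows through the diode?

KVL around the loop: 15 = V_D + I·R = 0.7 + I × 27 kΩ.
So I = (15 − 0.7) / 27 kΩ = 14.3 / 27 = 0.53 mA.

I ≈ 0.53 mA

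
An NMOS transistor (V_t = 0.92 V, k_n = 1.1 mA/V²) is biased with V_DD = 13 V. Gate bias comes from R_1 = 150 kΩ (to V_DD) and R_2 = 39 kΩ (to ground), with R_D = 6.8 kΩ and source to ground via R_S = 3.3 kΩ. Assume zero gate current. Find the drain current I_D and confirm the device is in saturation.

I_D ≈ 0.31 mA

V_G = V_DD·R_2/(R_1+R_2) = 13×39/189 = 2.68 V.
Assume saturation: I_D = (k_n/2)(V_GS − V_t)² with V_GS = V_G − I_D·R_S = 2.68 − 3.3·I_D.
Substituting gives 5.99·I_D² − 7.4·I_D + 1.71 = 0, with roots I_D = 0.308 or 0.928 mA.
The root I_D = 0.928 mA gives V_GS = -0.379 V ≤ V_t, so take I_D = 0.308 mA.
Then V_GS = 1.67 V and V_DS = V_DD − I_D(R_D+R_S) = 13 − 0.308×10.1 = 9.89 V.
Saturation requires V_DS ≥ V_GS − V_t = 0.748 V; 9.89 ≥ 0.748 ✓.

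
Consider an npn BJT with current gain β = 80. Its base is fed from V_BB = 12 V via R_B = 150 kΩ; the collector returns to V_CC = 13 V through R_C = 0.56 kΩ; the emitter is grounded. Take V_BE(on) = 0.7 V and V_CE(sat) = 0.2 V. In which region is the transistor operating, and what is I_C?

active; I_C ≈ 6 mA

Assume active. Base-emitter loop: I_B = (V_BB − V_BE)/R_B = (12 − 0.7)/150 = 0.0753 mA.
I_C = β·I_B = 80×0.0753 = 6.03 mA.
V_CE = V_CC − I_C·R_C = 13 − 6.03×0.56 = 9.63 V > V_CE(sat), so the active-region assumption holds.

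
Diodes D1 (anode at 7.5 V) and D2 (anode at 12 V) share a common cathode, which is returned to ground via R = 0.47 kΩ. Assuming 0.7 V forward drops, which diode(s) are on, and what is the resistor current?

Assume both conduct. Then node N would need to be at both 7.5−0.7 = 6.8 V and 12−0.7 = 11.3 V, which is impossible.
Assume only D2 conducts: V_N = 12 − 0.7 = 11.3 V, so I_R = 11.3/0.47 = 24 mA.
Check D1: its anode-to-cathode voltage is 7.5 − 11.3 = -3.8 V < 0.7 V, so it is off. The assumption is consistent.

Only D2 conducts; I_R ≈ 24 mA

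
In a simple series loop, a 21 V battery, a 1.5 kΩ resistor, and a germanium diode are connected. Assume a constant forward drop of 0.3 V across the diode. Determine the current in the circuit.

I ≈ 14 mA

KVL around the loop: 21 = V_D + I·R = 0.3 + I × 1.5 kΩ.
So I = (21 − 0.3) / 1.5 kΩ = 20.7 / 1.5 = 13.8 mA.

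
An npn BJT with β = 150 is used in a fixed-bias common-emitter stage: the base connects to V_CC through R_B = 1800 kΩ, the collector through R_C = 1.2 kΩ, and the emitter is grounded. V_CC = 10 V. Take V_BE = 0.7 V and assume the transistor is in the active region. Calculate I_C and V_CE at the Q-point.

Base loop: V_CC = I_B·R_B + V_BE, so I_B = (10 − 0.7)/1800 kΩ = 0.00517 mA.
In the active region I_C = β·I_B = 150 × 0.00517 = 0.775 mA.
Collector loop: V_CE = V_CC − I_C·R_C = 10 − 0.775×1.2 = 9.07 V.
Since V_CE = 9.07 V > V_CE(sat) ≈ 0.2 V, the transistor is in the active region as assumed.

I_C ≈ 0.78 mA, V_CE ≈ 9.1 V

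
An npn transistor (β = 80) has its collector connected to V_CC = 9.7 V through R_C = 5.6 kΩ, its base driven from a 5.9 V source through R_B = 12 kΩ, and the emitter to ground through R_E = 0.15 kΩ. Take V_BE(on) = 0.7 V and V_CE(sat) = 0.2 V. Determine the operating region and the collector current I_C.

saturation; I_C ≈ 1.6 mA

Assume active: I_B = (5.9 − 0.7)/(12 + 81×0.15) = 0.215 mA, I_C = β·I_B = 17.2 mA.
Then V_CE = 9.7 − 17.2×5.6 − 17.4×0.15 = -89.4 V < 0.2 V — the active assumption fails.
Re-solve with V_CE = 0.2 V. KCL at the emitter: V_E/R_E = (V_BB−0.7−V_E)/R_B + (V_CC−0.2−V_E)/R_C, giving V_E = 0.307 V.
I_C = (V_CC − 0.2 − V_E)/R_C = (9.5 − 0.307)/5.6 = 1.64 mA.
Check: I_B = (5.2 − 0.307)/12 = 0.408 mA, and β·I_B = 32.6 mA > I_C, confirming saturation.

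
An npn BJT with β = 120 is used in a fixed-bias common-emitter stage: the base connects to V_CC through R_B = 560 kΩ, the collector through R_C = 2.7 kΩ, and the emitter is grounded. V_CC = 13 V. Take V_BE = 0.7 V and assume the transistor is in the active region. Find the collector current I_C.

I_C ≈ 2.6 mA

Base loop: V_CC = I_B·R_B + V_BE, so I_B = (13 − 0.7)/560 kΩ = 0.022 mA.
In the active region I_C = β·I_B = 120 × 0.022 = 2.64 mA.
Collector loop: V_CE = V_CC − I_C·R_C = 13 − 2.64×2.7 = 5.88 V.
Since V_CE = 5.88 V > V_CE(sat) ≈ 0.2 V, the transistor is in the active region as assumed.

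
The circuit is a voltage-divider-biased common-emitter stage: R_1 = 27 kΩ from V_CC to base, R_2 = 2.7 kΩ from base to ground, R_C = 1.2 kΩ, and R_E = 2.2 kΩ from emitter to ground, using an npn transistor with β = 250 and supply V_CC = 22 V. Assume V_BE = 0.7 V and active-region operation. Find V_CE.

Thevenize the base divider: V_Th = V_CC·R_2/(R_1+R_2) = 22×2.7/29.7 = 2 V, R_Th = R_1‖R_2 = 2.45 kΩ.
Base-emitter loop: V_Th = I_B·R_Th + V_BE + (β+1)I_B·R_E, so I_B = (2 − 0.7) / (2.45 + 251×2.2) = 0.00234 mA.
I_C = β·I_B = 250×0.00234 = 0.586 mA, and I_E = (β+1)I_B = 0.588 mA.
V_CE = V_CC − I_C·R_C − I_E·R_E = 22 − 0.586×1.2 − 0.588×2.2 = 20 V.
V_CE = 20 V > 0.2 V confirms active-region operation.

V_CE ≈ 20 V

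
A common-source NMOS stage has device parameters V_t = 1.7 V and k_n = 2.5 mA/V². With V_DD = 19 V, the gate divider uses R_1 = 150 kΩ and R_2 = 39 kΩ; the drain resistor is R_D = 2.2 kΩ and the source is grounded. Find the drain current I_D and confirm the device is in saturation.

I_D ≈ 6.2 mA

V_G = V_DD·R_2/(R_1+R_2) = 19×39/189 = 3.92 V. With the source grounded, V_GS = V_G = 3.92 V.
Assume saturation: I_D = (k_n/2)(V_GS − V_t)² = (2.5/2)×(3.92 − 1.7)² = 1.25×2.22² = 6.16 mA.
V_DS = V_DD − I_D·R_D = 19 − 6.16×2.2 = 5.44 V.
Saturation requires V_DS ≥ V_GS − V_t = 2.22 V; 5.44 ≥ 2.22 ✓.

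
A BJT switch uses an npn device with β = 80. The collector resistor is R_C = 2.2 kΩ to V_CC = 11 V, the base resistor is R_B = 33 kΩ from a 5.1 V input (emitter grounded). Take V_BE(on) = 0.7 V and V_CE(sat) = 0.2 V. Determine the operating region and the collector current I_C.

saturation; I_C ≈ 4.9 mA

Assume active: I_B = (5.1 − 0.7)/33 = 0.133 mA, giving I_C = β·I_B = 10.7 mA.
But then V_CE = 11 − 10.7×2.2 = -12.5 V < V_CE(sat) = 0.2 V — impossible in the active region.
So the transistor is saturated. With V_CE = 0.2 V, I_C = (V_CC − 0.2)/R_C = 10.8/2.2 = 4.91 mA.
Check: β·I_B = 10.7 mA > I_C = 4.91 mA, confirming saturation.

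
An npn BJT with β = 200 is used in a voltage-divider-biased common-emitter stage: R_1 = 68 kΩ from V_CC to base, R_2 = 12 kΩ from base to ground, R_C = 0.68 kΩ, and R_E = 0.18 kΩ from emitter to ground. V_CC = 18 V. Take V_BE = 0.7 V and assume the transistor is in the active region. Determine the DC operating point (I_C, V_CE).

I_C ≈ 8.6 mA, V_CE ≈ 11 V

Thevenize the base divider: V_Th = V_CC·R_2/(R_1+R_2) = 18×12/80 = 2.7 V, R_Th = R_1‖R_2 = 10.2 kΩ.
Base-emitter loop: V_Th = I_B·R_Th + V_BE + (β+1)I_B·R_E, so I_B = (2.7 − 0.7) / (10.2 + 201×0.18) = 0.0431 mA.
I_C = β·I_B = 200×0.0431 = 8.62 mA, and I_E = (β+1)I_B = 8.67 mA.
V_CE = V_CC − I_C·R_C − I_E·R_E = 18 − 8.62×0.68 − 8.67×0.18 = 10.6 V.
V_CE = 10.6 V > 0.2 V confirms active-region operation.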